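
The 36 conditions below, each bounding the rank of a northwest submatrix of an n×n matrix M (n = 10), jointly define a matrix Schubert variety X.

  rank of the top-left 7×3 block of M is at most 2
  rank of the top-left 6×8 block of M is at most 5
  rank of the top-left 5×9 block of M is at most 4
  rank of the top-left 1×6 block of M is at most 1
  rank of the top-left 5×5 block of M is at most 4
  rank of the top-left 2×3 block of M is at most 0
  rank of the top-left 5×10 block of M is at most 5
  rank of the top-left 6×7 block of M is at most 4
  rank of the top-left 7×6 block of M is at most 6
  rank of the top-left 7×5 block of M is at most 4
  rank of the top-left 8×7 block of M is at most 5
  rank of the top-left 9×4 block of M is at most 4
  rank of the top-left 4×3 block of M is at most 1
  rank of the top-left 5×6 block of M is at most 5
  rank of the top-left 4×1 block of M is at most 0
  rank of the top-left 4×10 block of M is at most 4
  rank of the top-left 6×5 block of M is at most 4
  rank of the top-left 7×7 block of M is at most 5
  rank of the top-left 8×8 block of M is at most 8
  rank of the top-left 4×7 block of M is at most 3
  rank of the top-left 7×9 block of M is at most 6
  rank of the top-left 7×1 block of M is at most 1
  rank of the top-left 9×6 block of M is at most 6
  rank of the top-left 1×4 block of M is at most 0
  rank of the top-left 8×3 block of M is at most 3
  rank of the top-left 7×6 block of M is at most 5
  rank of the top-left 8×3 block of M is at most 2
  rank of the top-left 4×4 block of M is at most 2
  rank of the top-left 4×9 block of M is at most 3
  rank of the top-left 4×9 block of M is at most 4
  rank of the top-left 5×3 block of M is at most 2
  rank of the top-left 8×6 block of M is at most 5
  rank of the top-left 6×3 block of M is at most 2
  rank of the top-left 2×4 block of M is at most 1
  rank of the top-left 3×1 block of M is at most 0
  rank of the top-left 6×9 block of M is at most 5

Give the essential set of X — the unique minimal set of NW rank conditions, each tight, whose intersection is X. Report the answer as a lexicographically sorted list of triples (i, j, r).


Reconstructing r_w from the 36 given conditions:

  row 1: 0  0  0  0  1  1  1  1  1  1
  row 2: 0  0  0  1  2  2  2  2  2  2
  row 3: 0  1  1  2  3  3  3  3  3  3
  row 4: 0  1  1  2  3  3  3  3  3  4
  row 5: 1  2  2  3  4  4  4  4  4  5
  row 6: 1  2  2  3  4  4  4  5  5  6
  row 7: 1  2  2  3  4  5  5  6  6  7
  row 8: 1  2  2  3  4  5  5  6  7  8
  row 9: 1  2  3  4  5  6  6  7  8  9
  row 10: 1  2  3  4  5  6  7  8  9  10

second differences of R give the permutation w = (5, 4, 2, 10, 1, 8, 6, 9, 3, 7).

Fulton essential set (8 of the 20 Rothe cells):

[(1, 4, 0), (2, 3, 0), (4, 1, 0), (4, 3, 1), (4, 9, 3), (6, 7, 4), (8, 3, 2), (8, 7, 5)]


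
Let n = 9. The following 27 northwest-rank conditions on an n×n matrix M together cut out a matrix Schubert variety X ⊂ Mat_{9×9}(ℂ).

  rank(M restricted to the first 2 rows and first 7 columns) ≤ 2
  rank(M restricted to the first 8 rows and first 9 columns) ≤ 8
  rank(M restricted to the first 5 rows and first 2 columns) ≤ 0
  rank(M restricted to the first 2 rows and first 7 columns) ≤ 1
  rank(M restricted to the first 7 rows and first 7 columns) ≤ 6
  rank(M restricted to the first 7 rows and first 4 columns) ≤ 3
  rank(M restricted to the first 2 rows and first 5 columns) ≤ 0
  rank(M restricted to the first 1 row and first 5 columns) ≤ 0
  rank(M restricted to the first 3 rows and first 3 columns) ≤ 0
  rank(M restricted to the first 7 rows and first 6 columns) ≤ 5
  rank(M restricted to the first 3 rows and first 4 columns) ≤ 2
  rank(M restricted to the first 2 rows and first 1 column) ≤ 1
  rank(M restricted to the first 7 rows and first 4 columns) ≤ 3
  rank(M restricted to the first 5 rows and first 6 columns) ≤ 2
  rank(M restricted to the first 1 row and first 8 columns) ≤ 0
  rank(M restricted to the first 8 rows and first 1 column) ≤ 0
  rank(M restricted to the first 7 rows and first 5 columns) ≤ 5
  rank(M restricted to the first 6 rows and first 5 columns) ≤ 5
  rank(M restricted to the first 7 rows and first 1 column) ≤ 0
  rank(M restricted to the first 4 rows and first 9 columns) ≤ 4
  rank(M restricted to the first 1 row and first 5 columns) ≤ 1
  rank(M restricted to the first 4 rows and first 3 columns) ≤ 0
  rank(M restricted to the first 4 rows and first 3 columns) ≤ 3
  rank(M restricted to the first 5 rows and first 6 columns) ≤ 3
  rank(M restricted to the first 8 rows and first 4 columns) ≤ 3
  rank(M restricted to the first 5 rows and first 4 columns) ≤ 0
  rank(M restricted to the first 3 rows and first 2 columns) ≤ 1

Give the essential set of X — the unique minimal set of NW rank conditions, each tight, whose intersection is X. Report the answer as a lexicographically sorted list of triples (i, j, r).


Recovering R(i,j) via the rank-extension bound from the 27 conditions:

  R[1]: 0  0  0  0  0  0  0  0  1
  R[2]: 0  0  0  0  0  1  1  1  2
  R[3]: 0  0  0  0  1  2  2  2  3
  R[4]: 0  0  0  0  1  2  3  3  4
  R[5]: 0  0  0  0  1  2  3  4  5
  R[6]: 0  1  1  1  2  3  4  5  6
  R[7]: 0  1  2  2  3  4  5  6  7
  R[8]: 0  1  2  3  4  5  6  7  8
  R[9]: 1  2  3  4  5  6  7  8  9

second differences of R give the permutation w = (9, 6, 5, 7, 8, 2, 3, 4, 1).

Rothe diagram D(w) (28 cells), 4 SE-corners (essential conditions):

[(1, 8, 0), (2, 5, 0), (5, 4, 0), (8, 1, 0)]


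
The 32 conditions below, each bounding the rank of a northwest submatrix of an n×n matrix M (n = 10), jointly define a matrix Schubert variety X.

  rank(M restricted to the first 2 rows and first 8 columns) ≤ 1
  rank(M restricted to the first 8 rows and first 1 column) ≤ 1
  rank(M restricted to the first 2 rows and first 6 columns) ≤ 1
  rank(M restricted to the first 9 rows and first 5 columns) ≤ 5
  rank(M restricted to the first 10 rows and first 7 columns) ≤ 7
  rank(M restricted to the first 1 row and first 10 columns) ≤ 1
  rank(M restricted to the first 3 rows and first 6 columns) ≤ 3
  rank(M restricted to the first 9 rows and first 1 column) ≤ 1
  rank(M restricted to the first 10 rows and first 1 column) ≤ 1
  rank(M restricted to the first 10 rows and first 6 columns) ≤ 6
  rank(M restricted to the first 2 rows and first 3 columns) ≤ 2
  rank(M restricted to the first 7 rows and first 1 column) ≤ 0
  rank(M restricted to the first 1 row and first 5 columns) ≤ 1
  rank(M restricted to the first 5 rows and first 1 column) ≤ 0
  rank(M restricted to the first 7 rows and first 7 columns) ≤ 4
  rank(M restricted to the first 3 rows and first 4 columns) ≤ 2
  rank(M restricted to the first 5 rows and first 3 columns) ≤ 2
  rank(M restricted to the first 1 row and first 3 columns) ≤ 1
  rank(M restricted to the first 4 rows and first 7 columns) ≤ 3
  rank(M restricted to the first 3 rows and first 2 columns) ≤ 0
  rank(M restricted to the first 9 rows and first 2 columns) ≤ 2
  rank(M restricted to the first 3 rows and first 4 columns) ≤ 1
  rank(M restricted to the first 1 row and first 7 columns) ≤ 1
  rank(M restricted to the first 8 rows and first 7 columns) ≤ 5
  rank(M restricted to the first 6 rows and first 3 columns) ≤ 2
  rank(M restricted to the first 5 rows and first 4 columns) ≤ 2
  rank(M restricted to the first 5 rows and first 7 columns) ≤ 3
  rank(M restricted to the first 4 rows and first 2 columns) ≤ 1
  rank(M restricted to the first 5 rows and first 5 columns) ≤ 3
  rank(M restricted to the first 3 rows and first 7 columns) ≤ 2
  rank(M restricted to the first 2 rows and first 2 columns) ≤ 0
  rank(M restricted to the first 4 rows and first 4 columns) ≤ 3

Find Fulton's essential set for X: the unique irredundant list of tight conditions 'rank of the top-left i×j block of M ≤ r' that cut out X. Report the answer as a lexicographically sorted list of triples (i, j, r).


Propagating the 32 rank bounds to every northwest block:

  0 0 1 1 1 1 1 1 1 1
  0 0 1 1 1 1 1 1 2 2
  0 0 1 1 2 2 2 2 3 3
  0 1 2 2 3 3 3 3 4 4
  0 1 2 2 3 3 3 4 5 5
  0 1 2 3 4 4 4 5 6 6
  0 1 2 3 4 4 4 5 6 7
  1 2 3 4 5 5 5 6 7 8
  1 2 3 4 5 6 6 7 8 9
  1 2 3 4 5 6 7 8 9 10

so w = (3, 9, 5, 2, 8, 4, 10, 1, 6, 7).

Fulton essential set (7 of the 21 Rothe cells):

[(2, 8, 1), (3, 2, 0), (3, 4, 1), (5, 4, 2), (5, 7, 3), (7, 1, 0), (7, 7, 4)]


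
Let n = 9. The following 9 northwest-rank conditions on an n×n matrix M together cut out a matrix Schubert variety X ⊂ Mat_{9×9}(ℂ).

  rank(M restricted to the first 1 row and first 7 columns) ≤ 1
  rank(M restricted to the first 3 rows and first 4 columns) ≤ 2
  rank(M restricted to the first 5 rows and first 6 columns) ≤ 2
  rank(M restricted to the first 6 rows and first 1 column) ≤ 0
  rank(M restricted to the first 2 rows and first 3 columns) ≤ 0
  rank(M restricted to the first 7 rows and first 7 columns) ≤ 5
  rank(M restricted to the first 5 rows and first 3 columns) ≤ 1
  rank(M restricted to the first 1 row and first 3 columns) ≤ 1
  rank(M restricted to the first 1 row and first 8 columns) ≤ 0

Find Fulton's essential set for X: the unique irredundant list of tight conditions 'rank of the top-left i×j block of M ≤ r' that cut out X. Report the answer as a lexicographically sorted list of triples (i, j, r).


Computing R[i][j] = min implied NW-rank bound (n=9, 9 conditions):

  row 1: 0 | 0 | 0 | 0 | 0 | 0 | 0 | 0 | 1
  row 2: 0 | 0 | 0 | 1 | 1 | 1 | 1 | 1 | 2
  row 3: 0 | 1 | 1 | 2 | 2 | 2 | 2 | 2 | 3
  row 4: 0 | 1 | 1 | 2 | 2 | 2 | 3 | 3 | 4
  row 5: 0 | 1 | 1 | 2 | 2 | 2 | 3 | 4 | 5
  row 6: 0 | 1 | 2 | 3 | 3 | 3 | 4 | 5 | 6
  row 7: 1 | 2 | 3 | 4 | 4 | 4 | 5 | 6 | 7
  row 8: 1 | 2 | 3 | 4 | 5 | 5 | 6 | 7 | 8
  row 9: 1 | 2 | 3 | 4 | 5 | 6 | 7 | 8 | 9

second differences of R give the permutation w = (9, 4, 2, 7, 8, 3, 1, 5, 6).

Rothe diagram D(w) (21 cells), 5 SE-corners (essential conditions):

[(1, 8, 0), (2, 3, 0), (5, 3, 1), (5, 6, 2), (6, 1, 0)]


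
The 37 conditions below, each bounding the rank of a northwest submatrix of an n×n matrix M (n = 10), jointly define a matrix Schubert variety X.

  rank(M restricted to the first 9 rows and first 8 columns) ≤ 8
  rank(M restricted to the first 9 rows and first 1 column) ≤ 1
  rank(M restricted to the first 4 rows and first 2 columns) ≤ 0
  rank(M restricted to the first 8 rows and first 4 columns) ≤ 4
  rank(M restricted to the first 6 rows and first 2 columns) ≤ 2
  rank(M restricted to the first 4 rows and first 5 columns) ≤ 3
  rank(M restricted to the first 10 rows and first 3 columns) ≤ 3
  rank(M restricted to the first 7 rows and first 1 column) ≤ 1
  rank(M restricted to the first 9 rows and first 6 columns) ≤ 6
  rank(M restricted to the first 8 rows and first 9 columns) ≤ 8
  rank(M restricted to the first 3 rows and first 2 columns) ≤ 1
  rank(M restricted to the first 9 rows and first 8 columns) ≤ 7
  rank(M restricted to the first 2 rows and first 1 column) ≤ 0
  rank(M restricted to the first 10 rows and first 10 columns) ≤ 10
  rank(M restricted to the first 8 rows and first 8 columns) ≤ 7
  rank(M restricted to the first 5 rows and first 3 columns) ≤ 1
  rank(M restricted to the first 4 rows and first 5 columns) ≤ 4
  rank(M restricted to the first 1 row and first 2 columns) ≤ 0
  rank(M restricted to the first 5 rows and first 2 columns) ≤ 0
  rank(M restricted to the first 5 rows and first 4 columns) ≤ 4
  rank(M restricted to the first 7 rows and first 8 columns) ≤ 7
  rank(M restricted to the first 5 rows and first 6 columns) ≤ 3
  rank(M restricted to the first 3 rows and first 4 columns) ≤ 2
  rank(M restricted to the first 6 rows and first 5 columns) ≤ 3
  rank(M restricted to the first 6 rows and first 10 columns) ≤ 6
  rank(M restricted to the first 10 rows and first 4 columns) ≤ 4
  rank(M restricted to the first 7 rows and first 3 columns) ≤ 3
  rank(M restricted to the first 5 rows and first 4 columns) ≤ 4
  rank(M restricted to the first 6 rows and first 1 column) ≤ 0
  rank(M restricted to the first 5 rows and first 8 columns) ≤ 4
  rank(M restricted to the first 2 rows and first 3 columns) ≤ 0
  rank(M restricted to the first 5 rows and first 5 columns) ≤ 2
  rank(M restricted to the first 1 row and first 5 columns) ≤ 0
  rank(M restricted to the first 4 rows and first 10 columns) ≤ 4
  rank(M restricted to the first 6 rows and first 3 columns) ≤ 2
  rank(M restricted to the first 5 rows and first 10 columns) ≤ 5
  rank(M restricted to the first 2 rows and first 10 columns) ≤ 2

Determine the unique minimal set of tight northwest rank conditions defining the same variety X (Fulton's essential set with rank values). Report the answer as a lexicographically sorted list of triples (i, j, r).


Reconstructing r_w from the 37 given conditions:

  0 | 0 | 0 | 0 | 0 | 1 | 1 | 1 | 1 | 1
  0 | 0 | 0 | 1 | 1 | 2 | 2 | 2 | 2 | 2
  0 | 0 | 1 | 2 | 2 | 3 | 3 | 3 | 3 | 3
  0 | 0 | 1 | 2 | 2 | 3 | 4 | 4 | 4 | 4
  0 | 0 | 1 | 2 | 2 | 3 | 4 | 4 | 5 | 5
  0 | 1 | 2 | 3 | 3 | 4 | 5 | 5 | 6 | 6
  1 | 2 | 3 | 4 | 4 | 5 | 6 | 6 | 7 | 7
  1 | 2 | 3 | 4 | 5 | 6 | 7 | 7 | 8 | 8
  1 | 2 | 3 | 4 | 5 | 6 | 7 | 7 | 8 | 9
  1 | 2 | 3 | 4 | 5 | 6 | 7 | 8 | 9 | 10

giving w = (6, 4, 3, 7, 9, 2, 1, 5, 10, 8) via Δ²R.

7 SE-corners of the 19-cell Rothe diagram give Ess(w):

[(1, 5, 0), (2, 3, 0), (5, 2, 0), (5, 5, 2), (5, 8, 4), (6, 1, 0), (9, 8, 7)]


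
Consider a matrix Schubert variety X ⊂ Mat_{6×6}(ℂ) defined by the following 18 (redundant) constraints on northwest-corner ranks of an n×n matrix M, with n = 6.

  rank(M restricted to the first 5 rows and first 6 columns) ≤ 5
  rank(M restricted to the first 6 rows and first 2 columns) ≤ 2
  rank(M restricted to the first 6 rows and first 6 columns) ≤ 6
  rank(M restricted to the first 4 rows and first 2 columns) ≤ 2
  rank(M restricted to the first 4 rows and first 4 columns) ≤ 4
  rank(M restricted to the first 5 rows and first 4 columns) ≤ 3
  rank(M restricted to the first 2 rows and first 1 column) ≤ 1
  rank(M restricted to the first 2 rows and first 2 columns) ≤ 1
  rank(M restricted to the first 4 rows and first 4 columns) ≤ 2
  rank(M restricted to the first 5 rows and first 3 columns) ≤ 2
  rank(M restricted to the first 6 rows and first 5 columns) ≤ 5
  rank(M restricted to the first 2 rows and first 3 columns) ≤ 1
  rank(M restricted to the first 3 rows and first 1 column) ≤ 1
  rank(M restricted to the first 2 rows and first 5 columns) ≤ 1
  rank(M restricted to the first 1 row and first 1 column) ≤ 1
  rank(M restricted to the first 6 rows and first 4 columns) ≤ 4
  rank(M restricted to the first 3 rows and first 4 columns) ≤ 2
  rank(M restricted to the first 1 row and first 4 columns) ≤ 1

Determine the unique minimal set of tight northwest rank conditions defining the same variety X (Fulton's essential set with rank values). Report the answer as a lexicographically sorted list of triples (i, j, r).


Computing R[i][j] = min implied NW-rank bound (n=6, 18 conditions):

  1 | 1 | 1 | 1 | 1 | 1
  1 | 1 | 1 | 1 | 1 | 2
  1 | 2 | 2 | 2 | 2 | 3
  1 | 2 | 2 | 2 | 3 | 4
  1 | 2 | 2 | 3 | 4 | 5
  1 | 2 | 3 | 4 | 5 | 6

second differences of R give the permutation w = (1, 6, 2, 5, 4, 3).

|D(w)|=7, |Ess(w)|=3:

[(2, 5, 1), (4, 4, 2), (5, 3, 2)]


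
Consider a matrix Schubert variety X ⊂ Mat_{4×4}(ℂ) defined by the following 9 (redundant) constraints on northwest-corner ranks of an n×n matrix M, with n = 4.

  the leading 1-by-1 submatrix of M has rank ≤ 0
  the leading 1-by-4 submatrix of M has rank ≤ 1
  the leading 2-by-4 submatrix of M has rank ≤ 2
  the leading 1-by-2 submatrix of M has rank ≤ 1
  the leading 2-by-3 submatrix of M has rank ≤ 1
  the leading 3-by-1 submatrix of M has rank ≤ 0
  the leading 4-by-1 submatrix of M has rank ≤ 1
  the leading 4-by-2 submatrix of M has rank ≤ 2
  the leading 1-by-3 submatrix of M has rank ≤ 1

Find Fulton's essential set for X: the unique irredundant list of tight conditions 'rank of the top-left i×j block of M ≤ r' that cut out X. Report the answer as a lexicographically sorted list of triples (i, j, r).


The tightest implied rank at each (i,j), from the 9 conditions:

  i=1: 0 1 1 1
  i=2: 0 1 1 2
  i=3: 0 1 2 3
  i=4: 1 2 3 4

the unique w with this rank table is (2, 4, 3, 1).

2 SE-corners of the 4-cell Rothe diagram give Ess(w):

[(2, 3, 1), (3, 1, 0)]


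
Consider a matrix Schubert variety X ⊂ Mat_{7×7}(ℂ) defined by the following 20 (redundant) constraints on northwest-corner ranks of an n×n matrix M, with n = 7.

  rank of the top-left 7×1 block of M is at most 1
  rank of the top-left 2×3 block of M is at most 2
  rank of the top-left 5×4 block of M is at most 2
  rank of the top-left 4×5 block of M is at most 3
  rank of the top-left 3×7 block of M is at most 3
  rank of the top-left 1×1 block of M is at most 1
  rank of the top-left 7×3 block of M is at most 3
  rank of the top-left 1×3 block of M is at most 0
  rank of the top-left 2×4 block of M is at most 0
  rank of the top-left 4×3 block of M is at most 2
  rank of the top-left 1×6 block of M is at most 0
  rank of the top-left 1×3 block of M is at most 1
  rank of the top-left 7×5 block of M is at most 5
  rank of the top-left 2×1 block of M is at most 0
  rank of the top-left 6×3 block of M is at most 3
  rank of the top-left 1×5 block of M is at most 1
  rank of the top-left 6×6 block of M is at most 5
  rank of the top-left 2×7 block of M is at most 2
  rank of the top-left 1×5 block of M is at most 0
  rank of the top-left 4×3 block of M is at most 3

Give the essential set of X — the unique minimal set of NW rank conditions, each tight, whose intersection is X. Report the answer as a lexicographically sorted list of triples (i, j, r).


Recovering R(i,j) via the rank-extension bound from the 20 conditions:

  i=1: 0 0 0 0 0 0 1
  i=2: 0 0 0 0 1 1 2
  i=3: 1 1 1 1 2 2 3
  i=4: 1 2 2 2 3 3 4
  i=5: 1 2 2 2 3 4 5
  i=6: 1 2 3 3 4 5 6
  i=7: 1 2 3 4 5 6 7

hence w(1..7) = (7, 5, 1, 2, 6, 3, 4).

D(w) has 12 cells with 3 SE-corners; essential set:

[(1, 6, 0), (2, 4, 0), (5, 4, 2)]


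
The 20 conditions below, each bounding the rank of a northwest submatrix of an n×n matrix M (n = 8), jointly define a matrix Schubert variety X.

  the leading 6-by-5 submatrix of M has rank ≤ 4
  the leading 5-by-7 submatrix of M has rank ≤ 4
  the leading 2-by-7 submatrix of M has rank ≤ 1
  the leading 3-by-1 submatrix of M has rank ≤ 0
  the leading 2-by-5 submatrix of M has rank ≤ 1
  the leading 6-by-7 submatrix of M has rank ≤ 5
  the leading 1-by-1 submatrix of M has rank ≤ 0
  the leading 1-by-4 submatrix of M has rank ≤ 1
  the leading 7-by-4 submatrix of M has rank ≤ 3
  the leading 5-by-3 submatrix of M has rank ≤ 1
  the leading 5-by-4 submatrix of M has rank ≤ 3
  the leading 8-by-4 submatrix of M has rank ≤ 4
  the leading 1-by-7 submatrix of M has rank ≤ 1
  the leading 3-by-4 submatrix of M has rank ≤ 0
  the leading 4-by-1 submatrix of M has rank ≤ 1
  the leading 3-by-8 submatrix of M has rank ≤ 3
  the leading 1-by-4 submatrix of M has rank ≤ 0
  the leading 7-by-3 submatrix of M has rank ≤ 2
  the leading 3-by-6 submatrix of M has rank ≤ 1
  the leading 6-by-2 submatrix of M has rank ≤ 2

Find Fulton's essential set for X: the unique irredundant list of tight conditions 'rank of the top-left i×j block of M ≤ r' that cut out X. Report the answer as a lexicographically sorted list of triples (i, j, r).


Reconstructing r_w from the 20 given conditions:

  i=1: 0 0 0 0 1 1 1 1
  i=2: 0 0 0 0 1 1 1 2
  i=3: 0 0 0 0 1 1 2 3
  i=4: 1 1 1 1 2 2 3 4
  i=5: 1 1 1 2 3 3 4 5
  i=6: 1 2 2 3 4 4 5 6
  i=7: 1 2 2 3 4 5 6 7
  i=8: 1 2 3 4 5 6 7 8

giving w = (5, 8, 7, 1, 4, 2, 6, 3) via Δ²R.

5 SE-corners of the 18-cell Rothe diagram give Ess(w):

[(2, 7, 1), (3, 4, 0), (3, 6, 1), (5, 3, 1), (7, 3, 2)]


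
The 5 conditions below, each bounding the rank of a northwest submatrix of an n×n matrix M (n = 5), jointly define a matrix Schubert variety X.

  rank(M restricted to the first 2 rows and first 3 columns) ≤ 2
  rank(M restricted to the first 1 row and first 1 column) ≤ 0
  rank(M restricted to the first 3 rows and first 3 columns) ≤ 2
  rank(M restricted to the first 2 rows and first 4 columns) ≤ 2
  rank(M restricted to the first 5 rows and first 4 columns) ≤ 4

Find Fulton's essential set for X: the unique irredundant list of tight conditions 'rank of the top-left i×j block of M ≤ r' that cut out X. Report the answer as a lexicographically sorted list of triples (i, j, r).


Reconstructing r_w from the 5 given conditions:

  i=1: 0 1 1 1 1
  i=2: 1 2 2 2 2
  i=3: 1 2 2 3 3
  i=4: 1 2 3 4 4
  i=5: 1 2 3 4 5

reading off 1-entries of Δ²R: w = (2, 1, 4, 3, 5).

Fulton essential set (2 of the 2 Rothe cells):

[(1, 1, 0), (3, 3, 2)]


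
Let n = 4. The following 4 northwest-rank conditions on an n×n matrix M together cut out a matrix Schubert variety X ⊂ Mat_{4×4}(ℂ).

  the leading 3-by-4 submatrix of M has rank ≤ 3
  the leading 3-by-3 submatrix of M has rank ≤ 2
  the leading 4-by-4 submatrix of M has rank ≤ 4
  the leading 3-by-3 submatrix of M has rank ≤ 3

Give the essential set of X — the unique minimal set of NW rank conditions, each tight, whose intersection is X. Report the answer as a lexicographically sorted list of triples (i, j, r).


Computing R[i][j] = min implied NW-rank bound (n=4, 4 conditions):

  R[1]: 1 | 1 | 1 | 1
  R[2]: 1 | 2 | 2 | 2
  R[3]: 1 | 2 | 2 | 3
  R[4]: 1 | 2 | 3 | 4

the unique w with this rank table is (1, 2, 4, 3).

Rothe diagram D(w) (1 cell), 1 SE-corner (essential condition):

[(3, 3, 2)]


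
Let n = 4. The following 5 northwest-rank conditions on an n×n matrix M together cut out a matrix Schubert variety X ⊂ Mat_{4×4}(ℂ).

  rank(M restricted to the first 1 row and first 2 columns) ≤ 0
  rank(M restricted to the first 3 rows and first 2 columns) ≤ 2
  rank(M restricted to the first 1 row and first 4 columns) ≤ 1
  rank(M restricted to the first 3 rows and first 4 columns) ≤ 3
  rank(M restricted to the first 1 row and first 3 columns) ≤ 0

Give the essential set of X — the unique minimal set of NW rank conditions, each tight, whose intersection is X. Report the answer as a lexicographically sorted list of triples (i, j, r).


Computing R[i][j] = min implied NW-rank bound (n=4, 5 conditions):

  row 1: 0 0 0 1
  row 2: 1 1 1 2
  row 3: 1 2 2 3
  row 4: 1 2 3 4

giving w = (4, 1, 2, 3) via Δ²R.

Rothe diagram D(w) (3 cells), 1 SE-corner (essential condition):

[(1, 3, 0)]


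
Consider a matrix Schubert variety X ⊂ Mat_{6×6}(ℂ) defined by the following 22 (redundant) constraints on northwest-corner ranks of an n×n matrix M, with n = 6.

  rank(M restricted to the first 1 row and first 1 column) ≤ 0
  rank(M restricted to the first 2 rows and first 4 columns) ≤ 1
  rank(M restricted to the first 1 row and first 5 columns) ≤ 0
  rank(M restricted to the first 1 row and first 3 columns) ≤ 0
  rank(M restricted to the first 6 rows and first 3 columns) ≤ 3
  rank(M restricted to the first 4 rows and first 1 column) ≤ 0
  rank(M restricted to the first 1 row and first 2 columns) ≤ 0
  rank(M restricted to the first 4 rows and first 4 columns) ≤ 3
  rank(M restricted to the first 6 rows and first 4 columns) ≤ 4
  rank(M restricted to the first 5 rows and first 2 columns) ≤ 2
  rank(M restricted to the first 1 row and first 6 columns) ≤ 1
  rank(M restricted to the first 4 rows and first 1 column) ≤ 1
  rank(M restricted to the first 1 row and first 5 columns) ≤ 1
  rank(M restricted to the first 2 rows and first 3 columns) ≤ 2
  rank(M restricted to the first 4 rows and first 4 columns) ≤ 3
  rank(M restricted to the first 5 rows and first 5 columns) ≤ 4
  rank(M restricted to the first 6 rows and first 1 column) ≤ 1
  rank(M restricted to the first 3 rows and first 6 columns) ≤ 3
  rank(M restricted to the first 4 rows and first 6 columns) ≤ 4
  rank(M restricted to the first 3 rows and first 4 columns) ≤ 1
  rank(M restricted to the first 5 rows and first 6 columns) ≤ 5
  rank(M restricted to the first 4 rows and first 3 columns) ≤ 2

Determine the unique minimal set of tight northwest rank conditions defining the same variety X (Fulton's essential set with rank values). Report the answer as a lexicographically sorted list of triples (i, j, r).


Rank table r_w(6×6) implied by the 22 constraints:

  i=1: 0, 0, 0, 0, 0, 1
  i=2: 0, 1, 1, 1, 1, 2
  i=3: 0, 1, 1, 1, 2, 3
  i=4: 0, 1, 2, 2, 3, 4
  i=5: 1, 2, 3, 3, 4, 5
  i=6: 1, 2, 3, 4, 5, 6

giving w = (6, 2, 5, 3, 1, 4) via Δ²R.

3 SE-corners of the 10-cell Rothe diagram give Ess(w):

[(1, 5, 0), (3, 4, 1), (4, 1, 0)]


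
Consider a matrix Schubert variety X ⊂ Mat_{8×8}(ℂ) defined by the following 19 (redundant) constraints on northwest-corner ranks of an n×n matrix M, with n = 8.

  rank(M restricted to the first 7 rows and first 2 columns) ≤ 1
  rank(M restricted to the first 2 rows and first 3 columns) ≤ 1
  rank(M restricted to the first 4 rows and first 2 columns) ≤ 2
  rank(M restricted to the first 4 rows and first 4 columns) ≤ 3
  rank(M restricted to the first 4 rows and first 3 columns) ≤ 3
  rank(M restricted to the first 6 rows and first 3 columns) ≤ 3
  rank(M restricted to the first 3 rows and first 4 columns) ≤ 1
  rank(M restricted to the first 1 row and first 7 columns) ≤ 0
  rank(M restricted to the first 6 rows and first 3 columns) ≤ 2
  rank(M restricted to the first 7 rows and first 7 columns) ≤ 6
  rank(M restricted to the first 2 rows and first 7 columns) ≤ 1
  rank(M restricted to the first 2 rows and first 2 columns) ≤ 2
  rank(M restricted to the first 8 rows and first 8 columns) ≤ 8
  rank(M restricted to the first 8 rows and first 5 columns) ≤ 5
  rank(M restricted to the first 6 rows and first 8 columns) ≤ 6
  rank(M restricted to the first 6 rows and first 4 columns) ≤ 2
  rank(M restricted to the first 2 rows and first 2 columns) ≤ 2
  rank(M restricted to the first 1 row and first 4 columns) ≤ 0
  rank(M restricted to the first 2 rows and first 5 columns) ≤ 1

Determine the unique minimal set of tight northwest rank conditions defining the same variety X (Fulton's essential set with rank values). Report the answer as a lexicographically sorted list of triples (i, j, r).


Propagating the 19 rank bounds to every northwest block:

  i=1: 0  0  0  0  0  0  0  1
  i=2: 1  1  1  1  1  1  1  2
  i=3: 1  1  1  1  2  2  2  3
  i=4: 1  1  2  2  3  3  3  4
  i=5: 1  1  2  2  3  4  4  5
  i=6: 1  1  2  2  3  4  5  6
  i=7: 1  1  2  3  4  5  6  7
  i=8: 1  2  3  4  5  6  7  8

second differences of R give the permutation w = (8, 1, 5, 3, 6, 7, 4, 2).

D(w) has 16 cells with 4 SE-corners; essential set:

[(1, 7, 0), (3, 4, 1), (6, 4, 2), (7, 2, 1)]


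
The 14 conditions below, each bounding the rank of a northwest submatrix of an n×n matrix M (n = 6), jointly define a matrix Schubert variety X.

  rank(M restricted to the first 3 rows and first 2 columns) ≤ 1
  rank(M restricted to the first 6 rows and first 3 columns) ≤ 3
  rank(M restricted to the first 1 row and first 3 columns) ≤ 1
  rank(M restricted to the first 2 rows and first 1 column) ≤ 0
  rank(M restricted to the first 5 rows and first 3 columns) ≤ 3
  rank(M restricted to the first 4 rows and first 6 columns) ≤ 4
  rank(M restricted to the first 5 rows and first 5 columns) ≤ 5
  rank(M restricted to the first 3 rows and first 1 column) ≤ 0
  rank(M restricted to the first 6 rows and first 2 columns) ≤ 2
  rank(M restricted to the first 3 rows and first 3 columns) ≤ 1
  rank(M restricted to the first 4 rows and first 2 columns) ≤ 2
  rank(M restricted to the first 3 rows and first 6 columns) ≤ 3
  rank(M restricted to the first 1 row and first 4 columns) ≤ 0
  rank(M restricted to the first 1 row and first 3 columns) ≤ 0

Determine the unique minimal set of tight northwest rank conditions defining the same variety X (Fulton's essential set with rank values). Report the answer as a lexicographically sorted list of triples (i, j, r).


The tightest implied rank at each (i,j), from the 14 conditions:

  row 1: 0, 0, 0, 0, 1, 1
  row 2: 0, 1, 1, 1, 2, 2
  row 3: 0, 1, 1, 2, 3, 3
  row 4: 1, 2, 2, 3, 4, 4
  row 5: 1, 2, 3, 4, 5, 5
  row 6: 1, 2, 3, 4, 5, 6

the unique w with this rank table is (5, 2, 4, 1, 3, 6).

|D(w)|=7, |Ess(w)|=3:

[(1, 4, 0), (3, 1, 0), (3, 3, 1)]


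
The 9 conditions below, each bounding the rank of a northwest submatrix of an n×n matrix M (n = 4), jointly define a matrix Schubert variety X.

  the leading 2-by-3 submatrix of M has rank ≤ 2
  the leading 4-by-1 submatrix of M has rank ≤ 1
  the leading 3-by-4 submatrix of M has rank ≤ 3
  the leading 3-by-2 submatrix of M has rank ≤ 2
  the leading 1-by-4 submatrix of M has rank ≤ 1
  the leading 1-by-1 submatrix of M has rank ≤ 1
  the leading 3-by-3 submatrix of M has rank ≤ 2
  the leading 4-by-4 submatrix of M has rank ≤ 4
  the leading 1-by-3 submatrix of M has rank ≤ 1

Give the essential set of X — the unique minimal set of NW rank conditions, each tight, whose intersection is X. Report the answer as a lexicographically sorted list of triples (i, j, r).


The tightest implied rank at each (i,j), from the 9 conditions:

  i=1: 1  1  1  1
  i=2: 1  2  2  2
  i=3: 1  2  2  3
  i=4: 1  2  3  4

hence w(1..4) = (1, 2, 4, 3).

Fulton essential set (the sole Rothe cell):

[(3, 3, 2)]


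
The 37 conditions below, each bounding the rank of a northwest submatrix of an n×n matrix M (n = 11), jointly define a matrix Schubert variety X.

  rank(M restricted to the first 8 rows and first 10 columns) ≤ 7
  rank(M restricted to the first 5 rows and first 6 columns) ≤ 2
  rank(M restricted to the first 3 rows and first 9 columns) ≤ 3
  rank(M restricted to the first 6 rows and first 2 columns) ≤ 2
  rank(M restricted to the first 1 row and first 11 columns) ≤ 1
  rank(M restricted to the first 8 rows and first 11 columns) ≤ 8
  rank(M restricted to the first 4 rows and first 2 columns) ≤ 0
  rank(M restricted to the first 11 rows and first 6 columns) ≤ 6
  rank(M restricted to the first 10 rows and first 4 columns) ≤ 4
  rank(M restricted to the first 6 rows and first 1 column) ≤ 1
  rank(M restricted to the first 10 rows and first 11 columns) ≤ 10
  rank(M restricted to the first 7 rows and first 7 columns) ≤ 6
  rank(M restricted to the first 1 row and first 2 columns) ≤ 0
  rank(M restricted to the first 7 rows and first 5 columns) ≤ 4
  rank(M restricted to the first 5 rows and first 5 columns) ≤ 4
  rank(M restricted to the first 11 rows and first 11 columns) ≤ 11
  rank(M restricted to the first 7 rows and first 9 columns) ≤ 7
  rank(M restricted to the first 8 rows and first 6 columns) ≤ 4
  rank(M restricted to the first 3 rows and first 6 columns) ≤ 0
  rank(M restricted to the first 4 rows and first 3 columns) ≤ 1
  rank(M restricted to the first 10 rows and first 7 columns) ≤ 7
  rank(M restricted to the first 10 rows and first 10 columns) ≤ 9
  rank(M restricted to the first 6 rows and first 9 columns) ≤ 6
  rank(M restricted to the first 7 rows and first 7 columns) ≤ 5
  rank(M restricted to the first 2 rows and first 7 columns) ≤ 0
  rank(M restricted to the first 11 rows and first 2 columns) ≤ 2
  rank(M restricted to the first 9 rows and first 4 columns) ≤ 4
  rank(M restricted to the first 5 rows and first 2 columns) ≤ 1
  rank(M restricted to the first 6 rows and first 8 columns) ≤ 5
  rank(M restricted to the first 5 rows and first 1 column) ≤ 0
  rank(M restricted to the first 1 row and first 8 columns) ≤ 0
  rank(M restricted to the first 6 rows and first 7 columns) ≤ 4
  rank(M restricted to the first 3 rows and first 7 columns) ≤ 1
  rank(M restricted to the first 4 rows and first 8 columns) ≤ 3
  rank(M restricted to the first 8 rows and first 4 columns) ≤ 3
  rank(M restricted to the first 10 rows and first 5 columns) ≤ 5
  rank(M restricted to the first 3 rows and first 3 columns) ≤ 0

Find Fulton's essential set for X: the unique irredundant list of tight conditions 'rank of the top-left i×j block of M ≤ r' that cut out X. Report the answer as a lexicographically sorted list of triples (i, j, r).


Recovering R(i,j) via the rank-extension bound from the 37 conditions:

  R[1]: 0, 0, 0, 0, 0, 0, 0, 0, 1, 1, 1
  R[2]: 0, 0, 0, 0, 0, 0, 0, 1, 2, 2, 2
  R[3]: 0, 0, 0, 0, 0, 0, 1, 2, 3, 3, 3
  R[4]: 0, 0, 1, 1, 1, 1, 2, 3, 4, 4, 4
  R[5]: 0, 1, 2, 2, 2, 2, 3, 4, 5, 5, 5
  R[6]: 1, 2, 3, 3, 3, 3, 4, 5, 6, 6, 6
  R[7]: 1, 2, 3, 3, 4, 4, 5, 6, 7, 7, 7
  R[8]: 1, 2, 3, 3, 4, 4, 5, 6, 7, 7, 8
  R[9]: 1, 2, 3, 4, 5, 5, 6, 7, 8, 8, 9
  R[10]: 1, 2, 3, 4, 5, 6, 7, 8, 9, 9, 10
  R[11]: 1, 2, 3, 4, 5, 6, 7, 8, 9, 10, 11

reading off 1-entries of Δ²R: w = (9, 8, 7, 3, 2, 1, 5, 11, 4, 6, 10).

D(w) has 28 cells with 8 SE-corners; essential set:

[(1, 8, 0), (2, 7, 0), (3, 6, 0), (4, 2, 0), (5, 1, 0), (8, 4, 3), (8, 6, 4), (8, 10, 7)]


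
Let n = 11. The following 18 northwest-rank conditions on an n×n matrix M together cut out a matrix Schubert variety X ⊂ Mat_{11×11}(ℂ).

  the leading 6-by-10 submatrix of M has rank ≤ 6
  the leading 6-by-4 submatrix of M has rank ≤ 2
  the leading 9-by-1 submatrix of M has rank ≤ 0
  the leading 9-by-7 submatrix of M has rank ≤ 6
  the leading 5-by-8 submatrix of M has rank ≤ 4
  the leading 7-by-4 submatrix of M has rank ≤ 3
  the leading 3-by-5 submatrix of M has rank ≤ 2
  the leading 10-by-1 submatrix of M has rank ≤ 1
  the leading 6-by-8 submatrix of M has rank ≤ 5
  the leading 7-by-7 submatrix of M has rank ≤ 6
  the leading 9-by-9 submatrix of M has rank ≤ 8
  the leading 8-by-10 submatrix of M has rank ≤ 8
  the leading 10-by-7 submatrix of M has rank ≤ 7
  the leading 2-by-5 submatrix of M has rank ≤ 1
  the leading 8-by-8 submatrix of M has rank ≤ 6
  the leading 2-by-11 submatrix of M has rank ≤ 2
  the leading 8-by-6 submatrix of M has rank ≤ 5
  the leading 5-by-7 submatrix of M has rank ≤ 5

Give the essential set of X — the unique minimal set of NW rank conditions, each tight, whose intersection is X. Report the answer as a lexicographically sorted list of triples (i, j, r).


The tightest implied rank at each (i,j), from the 18 conditions:

  row 1: 0, 1, 1, 1, 1, 1, 1, 1, 1, 1, 1
  row 2: 0, 1, 1, 1, 1, 2, 2, 2, 2, 2, 2
  row 3: 0, 1, 2, 2, 2, 3, 3, 3, 3, 3, 3
  row 4: 0, 1, 2, 2, 3, 4, 4, 4, 4, 4, 4
  row 5: 0, 1, 2, 2, 3, 4, 4, 4, 5, 5, 5
  row 6: 0, 1, 2, 2, 3, 4, 5, 5, 6, 6, 6
  row 7: 0, 1, 2, 3, 4, 5, 6, 6, 7, 7, 7
  row 8: 0, 1, 2, 3, 4, 5, 6, 6, 7, 8, 8
  row 9: 0, 1, 2, 3, 4, 5, 6, 7, 8, 9, 9
  row 10: 1, 2, 3, 4, 5, 6, 7, 8, 9, 10, 10
  row 11: 1, 2, 3, 4, 5, 6, 7, 8, 9, 10, 11

the unique w with this rank table is (2, 6, 3, 5, 9, 7, 4, 10, 8, 1, 11).

|D(w)|=18, |Ess(w)|=5:

[(2, 5, 1), (5, 8, 4), (6, 4, 2), (8, 8, 6), (9, 1, 0)]


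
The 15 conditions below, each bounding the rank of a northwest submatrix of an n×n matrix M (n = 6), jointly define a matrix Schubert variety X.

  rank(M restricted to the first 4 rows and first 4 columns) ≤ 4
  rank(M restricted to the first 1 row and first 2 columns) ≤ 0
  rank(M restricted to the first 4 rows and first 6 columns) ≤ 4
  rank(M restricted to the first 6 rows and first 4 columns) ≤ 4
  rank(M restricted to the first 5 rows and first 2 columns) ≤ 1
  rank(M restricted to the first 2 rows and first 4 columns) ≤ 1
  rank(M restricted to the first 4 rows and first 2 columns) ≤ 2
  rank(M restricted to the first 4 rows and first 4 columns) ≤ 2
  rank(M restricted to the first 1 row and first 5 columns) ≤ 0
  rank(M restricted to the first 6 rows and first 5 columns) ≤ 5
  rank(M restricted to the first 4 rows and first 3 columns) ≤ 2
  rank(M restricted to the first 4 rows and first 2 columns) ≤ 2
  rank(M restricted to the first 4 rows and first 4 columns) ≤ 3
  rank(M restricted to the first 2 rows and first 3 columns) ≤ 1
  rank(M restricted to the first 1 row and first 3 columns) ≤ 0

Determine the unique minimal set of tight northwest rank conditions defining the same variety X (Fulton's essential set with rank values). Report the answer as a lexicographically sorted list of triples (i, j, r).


Propagating the 15 rank bounds to every northwest block:

  row 1: 0 | 0 | 0 | 0 | 0 | 1
  row 2: 1 | 1 | 1 | 1 | 1 | 2
  row 3: 1 | 1 | 2 | 2 | 2 | 3
  row 4: 1 | 1 | 2 | 2 | 3 | 4
  row 5: 1 | 1 | 2 | 3 | 4 | 5
  row 6: 1 | 2 | 3 | 4 | 5 | 6

reading off 1-entries of Δ²R: w = (6, 1, 3, 5, 4, 2).

Rothe diagram D(w) (9 cells), 3 SE-corners (essential conditions):

[(1, 5, 0), (4, 4, 2), (5, 2, 1)]


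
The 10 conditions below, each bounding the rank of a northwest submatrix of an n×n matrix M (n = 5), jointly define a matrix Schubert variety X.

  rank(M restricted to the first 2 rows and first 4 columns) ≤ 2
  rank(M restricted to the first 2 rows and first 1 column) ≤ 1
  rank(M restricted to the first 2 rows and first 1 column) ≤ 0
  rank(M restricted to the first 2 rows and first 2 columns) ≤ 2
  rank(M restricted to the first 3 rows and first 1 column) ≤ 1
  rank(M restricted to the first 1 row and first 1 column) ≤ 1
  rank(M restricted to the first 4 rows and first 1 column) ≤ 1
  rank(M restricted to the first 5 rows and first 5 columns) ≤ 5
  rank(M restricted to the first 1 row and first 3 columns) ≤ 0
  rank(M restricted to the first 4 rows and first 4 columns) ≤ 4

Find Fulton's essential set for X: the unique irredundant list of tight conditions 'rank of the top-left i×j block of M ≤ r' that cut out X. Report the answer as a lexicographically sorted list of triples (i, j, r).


Computing R[i][j] = min implied NW-rank bound (n=5, 10 conditions):

  i=1: 0  0  0  1  1
  i=2: 0  1  1  2  2
  i=3: 1  2  2  3  3
  i=4: 1  2  3  4  4
  i=5: 1  2  3  4  5

so w = (4, 2, 1, 3, 5).

|D(w)|=4, |Ess(w)|=2:

[(1, 3, 0), (2, 1, 0)]


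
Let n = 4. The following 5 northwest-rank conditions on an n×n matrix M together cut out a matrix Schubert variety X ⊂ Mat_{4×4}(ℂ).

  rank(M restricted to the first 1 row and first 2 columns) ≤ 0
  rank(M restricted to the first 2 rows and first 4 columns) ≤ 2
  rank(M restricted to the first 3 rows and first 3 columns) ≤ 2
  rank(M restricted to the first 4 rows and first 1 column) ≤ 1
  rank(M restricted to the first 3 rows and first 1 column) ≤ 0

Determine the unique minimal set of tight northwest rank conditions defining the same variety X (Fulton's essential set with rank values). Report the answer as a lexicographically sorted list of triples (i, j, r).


Propagating the 5 rank bounds to every northwest block:

  R[1]: 0 | 0 | 1 | 1
  R[2]: 0 | 1 | 2 | 2
  R[3]: 0 | 1 | 2 | 3
  R[4]: 1 | 2 | 3 | 4

so w = (3, 2, 4, 1).

ℓ(w)=4; the 2 essential cells (i,j,r):

[(1, 2, 0), (3, 1, 0)]


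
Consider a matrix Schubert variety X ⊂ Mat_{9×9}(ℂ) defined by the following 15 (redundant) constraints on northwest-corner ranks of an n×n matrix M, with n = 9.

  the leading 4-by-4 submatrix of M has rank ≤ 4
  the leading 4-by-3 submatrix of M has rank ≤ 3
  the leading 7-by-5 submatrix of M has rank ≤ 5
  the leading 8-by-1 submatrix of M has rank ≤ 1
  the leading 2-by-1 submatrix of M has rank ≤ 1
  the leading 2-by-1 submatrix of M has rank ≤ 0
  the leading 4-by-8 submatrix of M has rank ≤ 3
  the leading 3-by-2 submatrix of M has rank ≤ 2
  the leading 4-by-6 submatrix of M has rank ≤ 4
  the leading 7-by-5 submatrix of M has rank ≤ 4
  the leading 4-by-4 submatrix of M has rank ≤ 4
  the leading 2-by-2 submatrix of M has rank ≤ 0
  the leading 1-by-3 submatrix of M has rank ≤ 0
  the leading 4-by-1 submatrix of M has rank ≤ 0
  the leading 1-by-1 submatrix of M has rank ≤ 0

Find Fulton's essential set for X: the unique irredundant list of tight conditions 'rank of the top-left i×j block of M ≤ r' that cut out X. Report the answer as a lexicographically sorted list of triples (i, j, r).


Computing R[i][j] = min implied NW-rank bound (n=9, 15 conditions):

  R[1]: 0, 0, 0, 1, 1, 1, 1, 1, 1
  R[2]: 0, 0, 1, 2, 2, 2, 2, 2, 2
  R[3]: 0, 1, 2, 3, 3, 3, 3, 3, 3
  R[4]: 0, 1, 2, 3, 3, 3, 3, 3, 4
  R[5]: 1, 2, 3, 4, 4, 4, 4, 4, 5
  R[6]: 1, 2, 3, 4, 4, 5, 5, 5, 6
  R[7]: 1, 2, 3, 4, 4, 5, 6, 6, 7
  R[8]: 1, 2, 3, 4, 5, 6, 7, 7, 8
  R[9]: 1, 2, 3, 4, 5, 6, 7, 8, 9

hence w(1..9) = (4, 3, 2, 9, 1, 6, 7, 5, 8).

D(w) has 13 cells with 5 SE-corners; essential set:

[(1, 3, 0), (2, 2, 0), (4, 1, 0), (4, 8, 3), (7, 5, 4)]
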